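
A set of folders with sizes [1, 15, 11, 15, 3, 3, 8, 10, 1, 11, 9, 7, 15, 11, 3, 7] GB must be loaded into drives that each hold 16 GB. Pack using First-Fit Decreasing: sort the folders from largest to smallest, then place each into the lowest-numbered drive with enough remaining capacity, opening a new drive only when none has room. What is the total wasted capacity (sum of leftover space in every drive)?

14

Sorted descending: 15, 15, 15, 11, 11, 11, 10, 9, 8, 7, 7, 3, 3, 3, 1, 1.
drive 1: place 15 GB, 1 GB left
drive 2: place 15 GB, 1 GB left
drive 3: place 15 GB, 1 GB left
drive 4: place 11 GB, 5 GB left
drive 5: place 11 GB, 5 GB left
drive 6: place 11 GB, 5 GB left
drive 7: place 10 GB, 6 GB left
drive 8: place 9 GB, 7 GB left
drive 9: place 8 GB, 8 GB left
drive 8: place 7 GB, 0 GB left
drive 9: place 7 GB, 1 GB left
drive 4: place 3 GB, 2 GB left
drive 5: place 3 GB, 2 GB left
drive 6: place 3 GB, 2 GB left
drive 1: place 1 GB, 0 GB left
drive 2: place 1 GB, 0 GB left
9 drives × 16 GB = 144 GB; used 130 GB; unused 14 GB.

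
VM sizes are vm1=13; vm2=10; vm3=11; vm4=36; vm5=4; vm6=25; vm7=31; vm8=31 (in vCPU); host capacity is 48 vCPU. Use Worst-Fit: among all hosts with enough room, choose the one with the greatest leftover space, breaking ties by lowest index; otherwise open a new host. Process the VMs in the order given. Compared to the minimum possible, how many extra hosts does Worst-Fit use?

Worst-Fit: [13,10,11,4] [36] [25] [31] [31] → 5 hosts.
Total size 161 vCPU; any packing needs at least ⌈161/48⌉ = 4 hosts.
An optimal packing achieves that bound: [36,11] [31,13,4] [31,10] [25] → 4 hosts.
Excess: 5 − 4 = 1.

1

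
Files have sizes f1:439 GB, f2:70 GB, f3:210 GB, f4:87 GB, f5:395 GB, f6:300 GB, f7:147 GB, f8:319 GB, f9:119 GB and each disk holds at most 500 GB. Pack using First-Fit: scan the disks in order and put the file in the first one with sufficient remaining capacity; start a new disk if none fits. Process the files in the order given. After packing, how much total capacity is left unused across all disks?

414

f1 (439 GB) → disk 1 (remaining 61 GB)
f2 (70 GB) → disk 2 (remaining 430 GB)
f3 (210 GB) → disk 2 (remaining 220 GB)
f4 (87 GB) → disk 2 (remaining 133 GB)
f5 (395 GB) → disk 3 (remaining 105 GB)
f6 (300 GB) → disk 4 (remaining 200 GB)
f7 (147 GB) → disk 4 (remaining 53 GB)
f8 (319 GB) → disk 5 (remaining 181 GB)
f9 (119 GB) → disk 2 (remaining 14 GB)
5 disks × 500 GB = 2500 GB; used 2086 GB; unused 414 GB.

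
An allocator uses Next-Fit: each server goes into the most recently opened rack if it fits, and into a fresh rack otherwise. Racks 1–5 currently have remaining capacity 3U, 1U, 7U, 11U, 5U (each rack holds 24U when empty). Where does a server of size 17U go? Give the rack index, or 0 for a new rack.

0

Next-Fit only looks at rack 5, which has 5U free.
17U does not fit, so a new rack is opened.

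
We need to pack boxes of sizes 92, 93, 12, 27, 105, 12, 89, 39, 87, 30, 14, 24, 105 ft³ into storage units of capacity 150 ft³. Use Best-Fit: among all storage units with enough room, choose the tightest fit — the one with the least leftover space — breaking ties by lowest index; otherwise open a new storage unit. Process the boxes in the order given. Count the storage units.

Put 92 ft³ in storage unit 1; 58 ft³ remain.
Put 93 ft³ in storage unit 2; 57 ft³ remain.
Put 12 ft³ in storage unit 2; 45 ft³ remain.
Put 27 ft³ in storage unit 2; 18 ft³ remain.
Put 105 ft³ in storage unit 3; 45 ft³ remain.
Put 12 ft³ in storage unit 2; 6 ft³ remain.
Put 89 ft³ in storage unit 4; 61 ft³ remain.
Put 39 ft³ in storage unit 3; 6 ft³ remain.
Put 87 ft³ in storage unit 5; 63 ft³ remain.
Put 30 ft³ in storage unit 1; 28 ft³ remain.
Put 14 ft³ in storage unit 1; 14 ft³ remain.
Put 24 ft³ in storage unit 4; 37 ft³ remain.
Put 105 ft³ in storage unit 6; 45 ft³ remain.

6 storage units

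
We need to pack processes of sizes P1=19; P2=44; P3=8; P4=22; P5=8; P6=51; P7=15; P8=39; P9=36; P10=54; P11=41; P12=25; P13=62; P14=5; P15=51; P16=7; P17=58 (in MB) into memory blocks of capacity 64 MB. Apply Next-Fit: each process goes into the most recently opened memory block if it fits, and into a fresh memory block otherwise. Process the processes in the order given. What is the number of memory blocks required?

memory block 1: place P1 (19 MB), 45 MB left
memory block 1: place P2 (44 MB), 1 MB left
memory block 2: place P3 (8 MB), 56 MB left
memory block 2: place P4 (22 MB), 34 MB left
memory block 2: place P5 (8 MB), 26 MB left
memory block 3: place P6 (51 MB), 13 MB left
memory block 4: place P7 (15 MB), 49 MB left
memory block 4: place P8 (39 MB), 10 MB left
memory block 5: place P9 (36 MB), 28 MB left
memory block 6: place P10 (54 MB), 10 MB left
memory block 7: place P11 (41 MB), 23 MB left
memory block 8: place P12 (25 MB), 39 MB left
memory block 9: place P13 (62 MB), 2 MB left
memory block 10: place P14 (5 MB), 59 MB left
memory block 10: place P15 (51 MB), 8 MB left
memory block 10: place P16 (7 MB), 1 MB left
memory block 11: place P17 (58 MB), 6 MB left

11 memory blocks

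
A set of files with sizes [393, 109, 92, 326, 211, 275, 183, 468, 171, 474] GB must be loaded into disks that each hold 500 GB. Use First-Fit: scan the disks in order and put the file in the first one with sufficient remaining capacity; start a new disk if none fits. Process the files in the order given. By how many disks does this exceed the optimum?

First-Fit: [393,92] [109,326] [211,275] [183,171] [468] [474] → 6 disks.
Total size 2702 GB; any packing needs at least ⌈2702/500⌉ = 6 disks.
So 6 is already optimal.

0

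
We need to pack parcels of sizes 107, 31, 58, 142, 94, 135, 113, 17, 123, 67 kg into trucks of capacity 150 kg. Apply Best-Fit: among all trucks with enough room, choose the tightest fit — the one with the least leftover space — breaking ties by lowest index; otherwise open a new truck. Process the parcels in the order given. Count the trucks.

truck 1: place 107 kg, 43 kg left
truck 1: place 31 kg, 12 kg left
truck 2: place 58 kg, 92 kg left
truck 3: place 142 kg, 8 kg left
truck 4: place 94 kg, 56 kg left
truck 5: place 135 kg, 15 kg left
truck 6: place 113 kg, 37 kg left
truck 6: place 17 kg, 20 kg left
truck 7: place 123 kg, 27 kg left
truck 2: place 67 kg, 25 kg left

7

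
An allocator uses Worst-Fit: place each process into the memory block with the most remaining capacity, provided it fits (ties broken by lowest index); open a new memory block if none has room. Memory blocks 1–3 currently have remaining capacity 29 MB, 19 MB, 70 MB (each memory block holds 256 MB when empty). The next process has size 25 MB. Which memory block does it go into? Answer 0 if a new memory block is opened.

3

Memory blocks with room: memory block 1 (29 MB), memory block 3 (70 MB).
Most room is memory block 3 with 70 MB free.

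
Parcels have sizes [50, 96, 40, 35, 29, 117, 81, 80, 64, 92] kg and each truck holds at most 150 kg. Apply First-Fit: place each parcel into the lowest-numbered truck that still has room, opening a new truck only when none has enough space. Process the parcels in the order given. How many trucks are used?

6

50 kg → truck 1 (remaining 100 kg)
96 kg → truck 1 (remaining 4 kg)
40 kg → truck 2 (remaining 110 kg)
35 kg → truck 2 (remaining 75 kg)
29 kg → truck 2 (remaining 46 kg)
117 kg → truck 3 (remaining 33 kg)
81 kg → truck 4 (remaining 69 kg)
80 kg → truck 5 (remaining 70 kg)
64 kg → truck 4 (remaining 5 kg)
92 kg → truck 6 (remaining 58 kg)
Final trucks: [50,96] [40,35,29] [117] [81,64] [80] [92].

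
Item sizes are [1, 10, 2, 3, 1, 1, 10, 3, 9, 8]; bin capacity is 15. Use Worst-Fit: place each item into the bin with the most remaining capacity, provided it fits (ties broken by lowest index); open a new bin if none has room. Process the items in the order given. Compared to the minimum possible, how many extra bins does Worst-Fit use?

0

Worst-Fit: [1,10,2] [3,1,1,10] [3,9] [8] → 4 bins.
Total size 48; any packing needs at least ⌈48/15⌉ = 4 bins.
So 4 is already optimal.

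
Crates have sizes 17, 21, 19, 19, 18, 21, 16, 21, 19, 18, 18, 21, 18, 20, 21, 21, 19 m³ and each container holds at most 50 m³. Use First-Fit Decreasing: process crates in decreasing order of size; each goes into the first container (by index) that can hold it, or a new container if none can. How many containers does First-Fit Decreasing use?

9 containers

Sorted descending: 21, 21, 21, 21, 21, 21, 20, 19, 19, 19, 19, 18, 18, 18, 18, 17, 16.
container 1: place 21 m³, 29 m³ left
container 1: place 21 m³, 8 m³ left
container 2: place 21 m³, 29 m³ left
container 2: place 21 m³, 8 m³ left
container 3: place 21 m³, 29 m³ left
container 3: place 21 m³, 8 m³ left
container 4: place 20 m³, 30 m³ left
container 4: place 19 m³, 11 m³ left
container 5: place 19 m³, 31 m³ left
container 5: place 19 m³, 12 m³ left
container 6: place 19 m³, 31 m³ left
container 6: place 18 m³, 13 m³ left
container 7: place 18 m³, 32 m³ left
container 7: place 18 m³, 14 m³ left
container 8: place 18 m³, 32 m³ left
container 8: place 17 m³, 15 m³ left
container 9: place 16 m³, 34 m³ left
Final containers: [21,21] [21,21] [21,21] [20,19] [19,19] [19,18] [18,18] [18,17] [16].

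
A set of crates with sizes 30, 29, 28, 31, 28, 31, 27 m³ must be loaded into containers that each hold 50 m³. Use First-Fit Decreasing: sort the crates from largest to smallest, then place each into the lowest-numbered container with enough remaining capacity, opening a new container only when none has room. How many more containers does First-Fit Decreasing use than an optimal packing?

First-Fit Decreasing: [31] [31] [30] [29] [28] [28] [27] → 7 containers.
7 crates exceed 25 m³ (half the capacity), and no two of those can share a container, so at least 7 containers are needed.
So 7 is already optimal.

0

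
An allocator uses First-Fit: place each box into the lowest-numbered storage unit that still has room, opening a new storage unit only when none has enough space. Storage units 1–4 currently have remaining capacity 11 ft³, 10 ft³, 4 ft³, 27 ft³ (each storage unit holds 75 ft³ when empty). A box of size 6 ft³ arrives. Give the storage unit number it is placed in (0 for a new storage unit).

1

Storage units with room: storage unit 1 (11 ft³), storage unit 2 (10 ft³), storage unit 4 (27 ft³).
The first with room is storage unit 1.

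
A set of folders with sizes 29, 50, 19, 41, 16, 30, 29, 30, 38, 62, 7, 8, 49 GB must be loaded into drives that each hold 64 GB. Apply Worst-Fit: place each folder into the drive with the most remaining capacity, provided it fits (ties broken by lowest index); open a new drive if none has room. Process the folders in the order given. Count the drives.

8

Put 29 GB in drive 1; 35 GB remain.
Put 50 GB in drive 2; 14 GB remain.
Put 19 GB in drive 1; 16 GB remain.
Put 41 GB in drive 3; 23 GB remain.
Put 16 GB in drive 3; 7 GB remain.
Put 30 GB in drive 4; 34 GB remain.
Put 29 GB in drive 4; 5 GB remain.
Put 30 GB in drive 5; 34 GB remain.
Put 38 GB in drive 6; 26 GB remain.
Put 62 GB in drive 7; 2 GB remain.
Put 7 GB in drive 5; 27 GB remain.
Put 8 GB in drive 5; 19 GB remain.
Put 49 GB in drive 8; 15 GB remain.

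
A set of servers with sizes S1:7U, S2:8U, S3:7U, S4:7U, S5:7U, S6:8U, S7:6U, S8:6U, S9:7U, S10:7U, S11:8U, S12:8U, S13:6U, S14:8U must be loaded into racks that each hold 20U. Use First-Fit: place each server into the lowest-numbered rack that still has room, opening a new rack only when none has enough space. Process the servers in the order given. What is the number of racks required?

rack 1: place S1 (7U), 13U left
rack 1: place S2 (8U), 5U left
rack 2: place S3 (7U), 13U left
rack 2: place S4 (7U), 6U left
rack 3: place S5 (7U), 13U left
rack 3: place S6 (8U), 5U left
rack 2: place S7 (6U), 0U left
rack 4: place S8 (6U), 14U left
rack 4: place S9 (7U), 7U left
rack 4: place S10 (7U), 0U left
rack 5: place S11 (8U), 12U left
rack 5: place S12 (8U), 4U left
rack 6: place S13 (6U), 14U left
rack 6: place S14 (8U), 6U left
Final racks: [7,8] [7,7,6] [7,8] [6,7,7] [8,8] [6,8].

6 racks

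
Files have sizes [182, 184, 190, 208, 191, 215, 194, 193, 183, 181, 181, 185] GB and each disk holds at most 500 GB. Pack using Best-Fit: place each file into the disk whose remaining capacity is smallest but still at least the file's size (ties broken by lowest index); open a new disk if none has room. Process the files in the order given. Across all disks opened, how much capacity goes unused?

713

disk 1: place 182 GB, 318 GB left
disk 1: place 184 GB, 134 GB left
disk 2: place 190 GB, 310 GB left
disk 2: place 208 GB, 102 GB left
disk 3: place 191 GB, 309 GB left
disk 3: place 215 GB, 94 GB left
disk 4: place 194 GB, 306 GB left
disk 4: place 193 GB, 113 GB left
disk 5: place 183 GB, 317 GB left
disk 5: place 181 GB, 136 GB left
disk 6: place 181 GB, 319 GB left
disk 6: place 185 GB, 134 GB left
6 disks × 500 GB = 3000 GB; used 2287 GB; unused 713 GB.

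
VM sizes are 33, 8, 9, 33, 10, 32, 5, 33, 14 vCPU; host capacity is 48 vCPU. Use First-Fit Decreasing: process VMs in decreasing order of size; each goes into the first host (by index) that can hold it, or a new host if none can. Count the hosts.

4 hosts

Sorted descending: 33, 33, 33, 32, 14, 10, 9, 8, 5.
33 vCPU → host 1 (remaining 15 vCPU)
33 vCPU → host 2 (remaining 15 vCPU)
33 vCPU → host 3 (remaining 15 vCPU)
32 vCPU → host 4 (remaining 16 vCPU)
14 vCPU → host 1 (remaining 1 vCPU)
10 vCPU → host 2 (remaining 5 vCPU)
9 vCPU → host 3 (remaining 6 vCPU)
8 vCPU → host 4 (remaining 8 vCPU)
5 vCPU → host 2 (remaining 0 vCPU)
Final hosts: [33,14] [33,10,5] [33,9] [32,8].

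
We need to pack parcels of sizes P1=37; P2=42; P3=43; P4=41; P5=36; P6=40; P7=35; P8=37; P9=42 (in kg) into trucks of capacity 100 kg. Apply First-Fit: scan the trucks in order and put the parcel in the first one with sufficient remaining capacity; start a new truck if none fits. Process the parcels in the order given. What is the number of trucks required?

Put P1 (37 kg) in truck 1; 63 kg remain.
Put P2 (42 kg) in truck 1; 21 kg remain.
Put P3 (43 kg) in truck 2; 57 kg remain.
Put P4 (41 kg) in truck 2; 16 kg remain.
Put P5 (36 kg) in truck 3; 64 kg remain.
Put P6 (40 kg) in truck 3; 24 kg remain.
Put P7 (35 kg) in truck 4; 65 kg remain.
Put P8 (37 kg) in truck 4; 28 kg remain.
Put P9 (42 kg) in truck 5; 58 kg remain.

5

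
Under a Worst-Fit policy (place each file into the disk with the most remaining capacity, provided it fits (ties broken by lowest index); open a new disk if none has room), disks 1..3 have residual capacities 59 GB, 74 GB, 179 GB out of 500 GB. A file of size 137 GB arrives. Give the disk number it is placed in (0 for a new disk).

3

Disks with room: disk 3 (179 GB).
Most room is disk 3 with 179 GB free.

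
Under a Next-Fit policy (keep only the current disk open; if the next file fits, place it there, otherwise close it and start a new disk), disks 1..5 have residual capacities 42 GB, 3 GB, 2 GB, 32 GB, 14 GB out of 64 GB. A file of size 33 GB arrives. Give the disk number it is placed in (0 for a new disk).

Next-Fit only looks at disk 5, which has 14 GB free.
33 GB does not fit, so a new disk is opened.

0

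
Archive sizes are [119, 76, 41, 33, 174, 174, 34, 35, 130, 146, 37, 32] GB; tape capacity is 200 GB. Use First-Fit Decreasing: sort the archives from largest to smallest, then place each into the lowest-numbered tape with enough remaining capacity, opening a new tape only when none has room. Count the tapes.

6

Sorted descending: 174, 174, 146, 130, 119, 76, 41, 37, 35, 34, 33, 32.
tape 1: place 174 GB, 26 GB left
tape 2: place 174 GB, 26 GB left
tape 3: place 146 GB, 54 GB left
tape 4: place 130 GB, 70 GB left
tape 5: place 119 GB, 81 GB left
tape 5: place 76 GB, 5 GB left
tape 3: place 41 GB, 13 GB left
tape 4: place 37 GB, 33 GB left
tape 6: place 35 GB, 165 GB left
tape 6: place 34 GB, 131 GB left
tape 4: place 33 GB, 0 GB left
tape 6: place 32 GB, 99 GB left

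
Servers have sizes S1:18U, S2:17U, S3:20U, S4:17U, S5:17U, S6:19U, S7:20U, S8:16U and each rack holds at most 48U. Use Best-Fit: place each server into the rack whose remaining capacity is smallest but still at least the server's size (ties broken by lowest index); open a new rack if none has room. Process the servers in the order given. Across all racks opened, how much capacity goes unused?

48

Put S1 (18U) in rack 1; 30U remain.
Put S2 (17U) in rack 1; 13U remain.
Put S3 (20U) in rack 2; 28U remain.
Put S4 (17U) in rack 2; 11U remain.
Put S5 (17U) in rack 3; 31U remain.
Put S6 (19U) in rack 3; 12U remain.
Put S7 (20U) in rack 4; 28U remain.
Put S8 (16U) in rack 4; 12U remain.
4 racks × 48U = 192U; used 144U; unused 48U.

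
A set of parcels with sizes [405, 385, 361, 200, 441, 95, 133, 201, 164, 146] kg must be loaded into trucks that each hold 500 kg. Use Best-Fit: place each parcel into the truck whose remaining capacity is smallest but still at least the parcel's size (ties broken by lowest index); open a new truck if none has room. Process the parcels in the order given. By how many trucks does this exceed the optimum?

Best-Fit: [405,95] [385] [361,133] [200,201] [441] [164,146] → 6 trucks.
Total size 2531 kg; any packing needs at least ⌈2531/500⌉ = 6 trucks.
So 6 is already optimal.

0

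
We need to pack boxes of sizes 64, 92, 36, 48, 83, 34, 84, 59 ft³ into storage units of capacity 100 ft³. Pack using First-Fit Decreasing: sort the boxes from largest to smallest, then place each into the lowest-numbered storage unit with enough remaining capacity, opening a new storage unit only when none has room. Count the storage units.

6 storage units

Sorted descending: 92, 84, 83, 64, 59, 48, 36, 34.
storage unit 1: place 92 ft³, 8 ft³ left
storage unit 2: place 84 ft³, 16 ft³ left
storage unit 3: place 83 ft³, 17 ft³ left
storage unit 4: place 64 ft³, 36 ft³ left
storage unit 5: place 59 ft³, 41 ft³ left
storage unit 6: place 48 ft³, 52 ft³ left
storage unit 4: place 36 ft³, 0 ft³ left
storage unit 5: place 34 ft³, 7 ft³ left
Final storage units: [92] [84] [83] [64,36] [59,34] [48].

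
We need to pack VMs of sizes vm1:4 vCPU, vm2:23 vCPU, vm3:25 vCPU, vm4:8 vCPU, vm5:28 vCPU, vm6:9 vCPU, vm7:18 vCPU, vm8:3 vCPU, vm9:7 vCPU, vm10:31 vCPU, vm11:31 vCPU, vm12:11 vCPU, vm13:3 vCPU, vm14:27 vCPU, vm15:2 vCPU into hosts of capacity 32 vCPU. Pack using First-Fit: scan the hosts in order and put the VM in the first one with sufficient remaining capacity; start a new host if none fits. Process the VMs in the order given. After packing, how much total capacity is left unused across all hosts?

host 1: place vm1 (4 vCPU), 28 vCPU left
host 1: place vm2 (23 vCPU), 5 vCPU left
host 2: place vm3 (25 vCPU), 7 vCPU left
host 3: place vm4 (8 vCPU), 24 vCPU left
host 4: place vm5 (28 vCPU), 4 vCPU left
host 3: place vm6 (9 vCPU), 15 vCPU left
host 5: place vm7 (18 vCPU), 14 vCPU left
host 1: place vm8 (3 vCPU), 2 vCPU left
host 2: place vm9 (7 vCPU), 0 vCPU left
host 6: place vm10 (31 vCPU), 1 vCPU left
host 7: place vm11 (31 vCPU), 1 vCPU left
host 3: place vm12 (11 vCPU), 4 vCPU left
host 3: place vm13 (3 vCPU), 1 vCPU left
host 8: place vm14 (27 vCPU), 5 vCPU left
host 1: place vm15 (2 vCPU), 0 vCPU left
8 hosts × 32 vCPU = 256 vCPU; used 230 vCPU; unused 26 vCPU.

26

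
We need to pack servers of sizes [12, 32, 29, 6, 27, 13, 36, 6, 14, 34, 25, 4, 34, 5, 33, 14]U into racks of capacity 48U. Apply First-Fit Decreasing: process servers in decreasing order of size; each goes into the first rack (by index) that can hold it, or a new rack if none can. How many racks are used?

8 racks

Sorted descending: 36, 34, 34, 33, 32, 29, 27, 25, 14, 14, 13, 12, 6, 6, 5, 4.
Put 36U in rack 1; 12U remain.
Put 34U in rack 2; 14U remain.
Put 34U in rack 3; 14U remain.
Put 33U in rack 4; 15U remain.
Put 32U in rack 5; 16U remain.
Put 29U in rack 6; 19U remain.
Put 27U in rack 7; 21U remain.
Put 25U in rack 8; 23U remain.
Put 14U in rack 2; 0U remain.
Put 14U in rack 3; 0U remain.
Put 13U in rack 4; 2U remain.
Put 12U in rack 1; 0U remain.
Put 6U in rack 5; 10U remain.
Put 6U in rack 5; 4U remain.
Put 5U in rack 6; 14U remain.
Put 4U in rack 5; 0U remain.
Final racks: [36,12] [34,14] [34,14] [33,13] [32,6,6,4] [29,5] [27] [25].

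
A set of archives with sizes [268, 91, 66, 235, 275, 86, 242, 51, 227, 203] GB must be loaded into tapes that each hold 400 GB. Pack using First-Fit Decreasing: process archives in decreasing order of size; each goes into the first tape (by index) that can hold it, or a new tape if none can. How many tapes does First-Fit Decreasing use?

Sorted descending: 275, 268, 242, 235, 227, 203, 91, 86, 66, 51.
Put 275 GB in tape 1; 125 GB remain.
Put 268 GB in tape 2; 132 GB remain.
Put 242 GB in tape 3; 158 GB remain.
Put 235 GB in tape 4; 165 GB remain.
Put 227 GB in tape 5; 173 GB remain.
Put 203 GB in tape 6; 197 GB remain.
Put 91 GB in tape 1; 34 GB remain.
Put 86 GB in tape 2; 46 GB remain.
Put 66 GB in tape 3; 92 GB remain.
Put 51 GB in tape 3; 41 GB remain.
Final tapes: [275,91] [268,86] [242,66,51] [235] [227] [203].

6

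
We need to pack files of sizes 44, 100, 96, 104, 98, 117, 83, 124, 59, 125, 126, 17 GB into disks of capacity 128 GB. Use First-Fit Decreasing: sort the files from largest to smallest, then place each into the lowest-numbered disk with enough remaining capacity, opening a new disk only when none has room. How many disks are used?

Sorted descending: 126, 125, 124, 117, 104, 100, 98, 96, 83, 59, 44, 17.
126 GB → disk 1 (remaining 2 GB)
125 GB → disk 2 (remaining 3 GB)
124 GB → disk 3 (remaining 4 GB)
117 GB → disk 4 (remaining 11 GB)
104 GB → disk 5 (remaining 24 GB)
100 GB → disk 6 (remaining 28 GB)
98 GB → disk 7 (remaining 30 GB)
96 GB → disk 8 (remaining 32 GB)
83 GB → disk 9 (remaining 45 GB)
59 GB → disk 10 (remaining 69 GB)
44 GB → disk 9 (remaining 1 GB)
17 GB → disk 5 (remaining 7 GB)
Final disks: [126] [125] [124] [117] [104,17] [100] [98] [96] [83,44] [59].

10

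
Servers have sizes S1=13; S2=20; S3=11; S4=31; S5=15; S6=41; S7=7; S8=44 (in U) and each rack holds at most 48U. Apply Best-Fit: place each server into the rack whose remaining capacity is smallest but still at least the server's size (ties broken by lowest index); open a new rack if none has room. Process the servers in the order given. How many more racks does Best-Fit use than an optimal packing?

Best-Fit: [13,20,11] [31,15] [41,7] [44] → 4 racks.
Total size 182U; any packing needs at least ⌈182/48⌉ = 4 racks.
So 4 is already optimal.

0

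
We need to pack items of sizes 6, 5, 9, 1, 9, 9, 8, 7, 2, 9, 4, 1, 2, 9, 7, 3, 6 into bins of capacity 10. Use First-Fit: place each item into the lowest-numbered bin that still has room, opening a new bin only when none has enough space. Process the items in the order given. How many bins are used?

bin 1: place 6, 4 left
bin 2: place 5, 5 left
bin 3: place 9, 1 left
bin 1: place 1, 3 left
bin 4: place 9, 1 left
bin 5: place 9, 1 left
bin 6: place 8, 2 left
bin 7: place 7, 3 left
bin 1: place 2, 1 left
bin 8: place 9, 1 left
bin 2: place 4, 1 left
bin 1: place 1, 0 left
bin 6: place 2, 0 left
bin 9: place 9, 1 left
bin 10: place 7, 3 left
bin 7: place 3, 0 left
bin 11: place 6, 4 left

11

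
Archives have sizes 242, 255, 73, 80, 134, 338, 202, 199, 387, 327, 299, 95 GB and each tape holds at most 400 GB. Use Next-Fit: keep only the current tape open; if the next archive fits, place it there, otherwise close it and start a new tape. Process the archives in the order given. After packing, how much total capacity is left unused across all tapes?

969

242 GB → tape 1 (remaining 158 GB)
255 GB → tape 2 (remaining 145 GB)
73 GB → tape 2 (remaining 72 GB)
80 GB → tape 3 (remaining 320 GB)
134 GB → tape 3 (remaining 186 GB)
338 GB → tape 4 (remaining 62 GB)
202 GB → tape 5 (remaining 198 GB)
199 GB → tape 6 (remaining 201 GB)
387 GB → tape 7 (remaining 13 GB)
327 GB → tape 8 (remaining 73 GB)
299 GB → tape 9 (remaining 101 GB)
95 GB → tape 9 (remaining 6 GB)
9 tapes × 400 GB = 3600 GB; used 2631 GB; unused 969 GB.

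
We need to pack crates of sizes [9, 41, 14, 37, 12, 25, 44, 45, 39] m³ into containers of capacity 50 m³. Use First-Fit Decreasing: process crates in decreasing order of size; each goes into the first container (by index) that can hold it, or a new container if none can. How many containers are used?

Sorted descending: 45, 44, 41, 39, 37, 25, 14, 12, 9.
container 1: place 45 m³, 5 m³ left
container 2: place 44 m³, 6 m³ left
container 3: place 41 m³, 9 m³ left
container 4: place 39 m³, 11 m³ left
container 5: place 37 m³, 13 m³ left
container 6: place 25 m³, 25 m³ left
container 6: place 14 m³, 11 m³ left
container 5: place 12 m³, 1 m³ left
container 3: place 9 m³, 0 m³ left

6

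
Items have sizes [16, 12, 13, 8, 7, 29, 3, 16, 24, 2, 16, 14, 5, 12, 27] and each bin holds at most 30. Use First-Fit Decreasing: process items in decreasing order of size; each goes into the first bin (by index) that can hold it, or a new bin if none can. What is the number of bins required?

7

Sorted descending: 29, 27, 24, 16, 16, 16, 14, 13, 12, 12, 8, 7, 5, 3, 2.
Put 29 in bin 1; 1 remain.
Put 27 in bin 2; 3 remain.
Put 24 in bin 3; 6 remain.
Put 16 in bin 4; 14 remain.
Put 16 in bin 5; 14 remain.
Put 16 in bin 6; 14 remain.
Put 14 in bin 4; 0 remain.
Put 13 in bin 5; 1 remain.
Put 12 in bin 6; 2 remain.
Put 12 in bin 7; 18 remain.
Put 8 in bin 7; 10 remain.
Put 7 in bin 7; 3 remain.
Put 5 in bin 3; 1 remain.
Put 3 in bin 2; 0 remain.
Put 2 in bin 6; 0 remain.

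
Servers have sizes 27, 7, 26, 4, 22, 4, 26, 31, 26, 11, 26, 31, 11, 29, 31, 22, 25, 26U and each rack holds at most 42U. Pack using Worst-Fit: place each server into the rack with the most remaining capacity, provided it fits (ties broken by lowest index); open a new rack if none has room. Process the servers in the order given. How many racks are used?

rack 1: place 27U, 15U left
rack 1: place 7U, 8U left
rack 2: place 26U, 16U left
rack 2: place 4U, 12U left
rack 3: place 22U, 20U left
rack 3: place 4U, 16U left
rack 4: place 26U, 16U left
rack 5: place 31U, 11U left
rack 6: place 26U, 16U left
rack 3: place 11U, 5U left
rack 7: place 26U, 16U left
rack 8: place 31U, 11U left
rack 4: place 11U, 5U left
rack 9: place 29U, 13U left
rack 10: place 31U, 11U left
rack 11: place 22U, 20U left
rack 12: place 25U, 17U left
rack 13: place 26U, 16U left
Final racks: [27,7] [26,4] [22,4,11] [26,11] [31] [26] [26] [31] [29] [31] [22] [25] [26].

13 racks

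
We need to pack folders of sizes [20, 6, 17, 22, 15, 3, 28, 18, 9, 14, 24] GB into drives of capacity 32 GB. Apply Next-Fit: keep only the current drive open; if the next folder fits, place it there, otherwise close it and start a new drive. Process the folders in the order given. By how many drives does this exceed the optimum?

2

Next-Fit: [20,6] [17] [22] [15,3] [28] [18,9] [14] [24] → 8 drives.
Total size 176 GB; any packing needs at least ⌈176/32⌉ = 6 drives.
An optimal packing achieves that bound: [28,3] [24,6] [22,9] [20] [18,14] [17,15] → 6 drives.
Excess: 8 − 6 = 2.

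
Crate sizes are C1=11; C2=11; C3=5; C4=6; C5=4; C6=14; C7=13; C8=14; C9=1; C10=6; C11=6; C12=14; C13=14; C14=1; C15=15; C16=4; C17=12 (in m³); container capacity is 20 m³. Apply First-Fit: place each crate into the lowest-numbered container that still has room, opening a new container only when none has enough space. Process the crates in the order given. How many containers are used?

9

C1 (11 m³) → container 1 (remaining 9 m³)
C2 (11 m³) → container 2 (remaining 9 m³)
C3 (5 m³) → container 1 (remaining 4 m³)
C4 (6 m³) → container 2 (remaining 3 m³)
C5 (4 m³) → container 1 (remaining 0 m³)
C6 (14 m³) → container 3 (remaining 6 m³)
C7 (13 m³) → container 4 (remaining 7 m³)
C8 (14 m³) → container 5 (remaining 6 m³)
C9 (1 m³) → container 2 (remaining 2 m³)
C10 (6 m³) → container 3 (remaining 0 m³)
C11 (6 m³) → container 4 (remaining 1 m³)
C12 (14 m³) → container 6 (remaining 6 m³)
C13 (14 m³) → container 7 (remaining 6 m³)
C14 (1 m³) → container 2 (remaining 1 m³)
C15 (15 m³) → container 8 (remaining 5 m³)
C16 (4 m³) → container 5 (remaining 2 m³)
C17 (12 m³) → container 9 (remaining 8 m³)
Final containers: [11,5,4] [11,6,1,1] [14,6] [13,6] [14,4] [14] [14] [15] [12].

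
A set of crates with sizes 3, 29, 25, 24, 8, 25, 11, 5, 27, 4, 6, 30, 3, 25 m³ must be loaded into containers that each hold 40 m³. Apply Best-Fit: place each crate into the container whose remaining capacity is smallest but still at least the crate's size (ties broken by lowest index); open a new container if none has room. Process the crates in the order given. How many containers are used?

7 containers

container 1: place 3 m³, 37 m³ left
container 1: place 29 m³, 8 m³ left
container 2: place 25 m³, 15 m³ left
container 3: place 24 m³, 16 m³ left
container 1: place 8 m³, 0 m³ left
container 4: place 25 m³, 15 m³ left
container 2: place 11 m³, 4 m³ left
container 4: place 5 m³, 10 m³ left
container 5: place 27 m³, 13 m³ left
container 2: place 4 m³, 0 m³ left
container 4: place 6 m³, 4 m³ left
container 6: place 30 m³, 10 m³ left
container 4: place 3 m³, 1 m³ left
container 7: place 25 m³, 15 m³ left
Final containers: [3,29,8] [25,11,4] [24] [25,5,6,3] [27] [30] [25].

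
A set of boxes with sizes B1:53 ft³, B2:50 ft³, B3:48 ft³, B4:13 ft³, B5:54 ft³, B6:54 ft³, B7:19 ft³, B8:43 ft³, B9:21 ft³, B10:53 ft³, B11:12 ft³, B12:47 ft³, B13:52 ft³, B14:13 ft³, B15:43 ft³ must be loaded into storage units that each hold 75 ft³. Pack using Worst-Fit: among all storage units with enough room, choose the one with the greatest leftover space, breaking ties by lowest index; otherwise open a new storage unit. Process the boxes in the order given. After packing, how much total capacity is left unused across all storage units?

175

storage unit 1: place B1 (53 ft³), 22 ft³ left
storage unit 2: place B2 (50 ft³), 25 ft³ left
storage unit 3: place B3 (48 ft³), 27 ft³ left
storage unit 3: place B4 (13 ft³), 14 ft³ left
storage unit 4: place B5 (54 ft³), 21 ft³ left
storage unit 5: place B6 (54 ft³), 21 ft³ left
storage unit 2: place B7 (19 ft³), 6 ft³ left
storage unit 6: place B8 (43 ft³), 32 ft³ left
storage unit 6: place B9 (21 ft³), 11 ft³ left
storage unit 7: place B10 (53 ft³), 22 ft³ left
storage unit 1: place B11 (12 ft³), 10 ft³ left
storage unit 8: place B12 (47 ft³), 28 ft³ left
storage unit 9: place B13 (52 ft³), 23 ft³ left
storage unit 8: place B14 (13 ft³), 15 ft³ left
storage unit 10: place B15 (43 ft³), 32 ft³ left
10 storage units × 75 ft³ = 750 ft³; used 575 ft³; unused 175 ft³.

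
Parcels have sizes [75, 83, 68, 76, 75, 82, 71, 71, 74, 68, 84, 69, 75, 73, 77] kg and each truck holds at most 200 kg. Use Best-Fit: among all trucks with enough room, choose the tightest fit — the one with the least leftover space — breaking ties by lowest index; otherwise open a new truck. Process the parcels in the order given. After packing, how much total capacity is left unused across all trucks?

75 kg → truck 1 (remaining 125 kg)
83 kg → truck 1 (remaining 42 kg)
68 kg → truck 2 (remaining 132 kg)
76 kg → truck 2 (remaining 56 kg)
75 kg → truck 3 (remaining 125 kg)
82 kg → truck 3 (remaining 43 kg)
71 kg → truck 4 (remaining 129 kg)
71 kg → truck 4 (remaining 58 kg)
74 kg → truck 5 (remaining 126 kg)
68 kg → truck 5 (remaining 58 kg)
84 kg → truck 6 (remaining 116 kg)
69 kg → truck 6 (remaining 47 kg)
75 kg → truck 7 (remaining 125 kg)
73 kg → truck 7 (remaining 52 kg)
77 kg → truck 8 (remaining 123 kg)
8 trucks × 200 kg = 1600 kg; used 1121 kg; unused 479 kg.

479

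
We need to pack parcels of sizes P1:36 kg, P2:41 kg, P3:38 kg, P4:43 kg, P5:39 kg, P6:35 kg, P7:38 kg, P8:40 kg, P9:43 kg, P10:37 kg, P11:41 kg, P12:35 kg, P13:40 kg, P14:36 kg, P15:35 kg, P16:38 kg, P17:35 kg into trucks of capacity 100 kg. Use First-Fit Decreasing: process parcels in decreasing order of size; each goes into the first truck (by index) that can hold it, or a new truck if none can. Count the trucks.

Sorted descending: 43, 43, 41, 41, 40, 40, 39, 38, 38, 38, 37, 36, 36, 35, 35, 35, 35.
Put 43 kg in truck 1; 57 kg remain.
Put 43 kg in truck 1; 14 kg remain.
Put 41 kg in truck 2; 59 kg remain.
Put 41 kg in truck 2; 18 kg remain.
Put 40 kg in truck 3; 60 kg remain.
Put 40 kg in truck 3; 20 kg remain.
Put 39 kg in truck 4; 61 kg remain.
Put 38 kg in truck 4; 23 kg remain.
Put 38 kg in truck 5; 62 kg remain.
Put 38 kg in truck 5; 24 kg remain.
Put 37 kg in truck 6; 63 kg remain.
Put 36 kg in truck 6; 27 kg remain.
Put 36 kg in truck 7; 64 kg remain.
Put 35 kg in truck 7; 29 kg remain.
Put 35 kg in truck 8; 65 kg remain.
Put 35 kg in truck 8; 30 kg remain.
Put 35 kg in truck 9; 65 kg remain.
Final trucks: [43,43] [41,41] [40,40] [39,38] [38,38] [37,36] [36,35] [35,35] [35].

9 trucks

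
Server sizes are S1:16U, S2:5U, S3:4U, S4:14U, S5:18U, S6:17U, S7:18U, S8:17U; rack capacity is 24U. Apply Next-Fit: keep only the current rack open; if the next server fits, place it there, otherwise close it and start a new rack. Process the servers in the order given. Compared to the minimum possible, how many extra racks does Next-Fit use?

Next-Fit: [16,5] [4,14] [18] [17] [18] [17] → 6 racks.
6 servers exceed 12U (half the capacity), and no two of those can share a rack, so at least 6 racks are needed.
So 6 is already optimal.

0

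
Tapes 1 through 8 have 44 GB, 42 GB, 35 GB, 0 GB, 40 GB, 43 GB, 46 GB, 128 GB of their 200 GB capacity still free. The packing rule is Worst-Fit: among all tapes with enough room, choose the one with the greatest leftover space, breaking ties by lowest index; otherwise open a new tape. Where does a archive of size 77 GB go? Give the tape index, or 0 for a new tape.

Tapes with room: tape 8 (128 GB).
Most room is tape 8 with 128 GB free.

8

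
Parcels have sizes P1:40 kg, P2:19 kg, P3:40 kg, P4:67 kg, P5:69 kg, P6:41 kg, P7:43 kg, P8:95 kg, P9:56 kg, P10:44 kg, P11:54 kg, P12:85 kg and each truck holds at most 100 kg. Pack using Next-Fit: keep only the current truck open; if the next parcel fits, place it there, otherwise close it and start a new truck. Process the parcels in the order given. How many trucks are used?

8 trucks

P1 (40 kg) → truck 1 (remaining 60 kg)
P2 (19 kg) → truck 1 (remaining 41 kg)
P3 (40 kg) → truck 1 (remaining 1 kg)
P4 (67 kg) → truck 2 (remaining 33 kg)
P5 (69 kg) → truck 3 (remaining 31 kg)
P6 (41 kg) → truck 4 (remaining 59 kg)
P7 (43 kg) → truck 4 (remaining 16 kg)
P8 (95 kg) → truck 5 (remaining 5 kg)
P9 (56 kg) → truck 6 (remaining 44 kg)
P10 (44 kg) → truck 6 (remaining 0 kg)
P11 (54 kg) → truck 7 (remaining 46 kg)
P12 (85 kg) → truck 8 (remaining 15 kg)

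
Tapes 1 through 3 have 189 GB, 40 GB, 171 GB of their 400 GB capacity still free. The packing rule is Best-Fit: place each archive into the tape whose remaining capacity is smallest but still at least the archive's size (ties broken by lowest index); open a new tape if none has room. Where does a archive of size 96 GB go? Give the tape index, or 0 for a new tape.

3

Tapes with room: tape 1 (189 GB), tape 3 (171 GB).
Tightest fit is tape 3 with 171 GB free.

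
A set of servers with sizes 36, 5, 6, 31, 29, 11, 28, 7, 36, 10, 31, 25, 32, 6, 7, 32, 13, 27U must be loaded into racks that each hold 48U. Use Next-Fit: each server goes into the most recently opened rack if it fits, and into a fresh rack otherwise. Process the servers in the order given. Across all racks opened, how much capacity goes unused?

Put 36U in rack 1; 12U remain.
Put 5U in rack 1; 7U remain.
Put 6U in rack 1; 1U remain.
Put 31U in rack 2; 17U remain.
Put 29U in rack 3; 19U remain.
Put 11U in rack 3; 8U remain.
Put 28U in rack 4; 20U remain.
Put 7U in rack 4; 13U remain.
Put 36U in rack 5; 12U remain.
Put 10U in rack 5; 2U remain.
Put 31U in rack 6; 17U remain.
Put 25U in rack 7; 23U remain.
Put 32U in rack 8; 16U remain.
Put 6U in rack 8; 10U remain.
Put 7U in rack 8; 3U remain.
Put 32U in rack 9; 16U remain.
Put 13U in rack 9; 3U remain.
Put 27U in rack 10; 21U remain.
10 racks × 48U = 480U; used 372U; unused 108U.

108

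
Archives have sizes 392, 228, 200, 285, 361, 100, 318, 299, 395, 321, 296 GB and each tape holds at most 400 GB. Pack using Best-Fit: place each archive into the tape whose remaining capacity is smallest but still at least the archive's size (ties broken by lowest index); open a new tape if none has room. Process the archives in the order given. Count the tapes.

tape 1: place 392 GB, 8 GB left
tape 2: place 228 GB, 172 GB left
tape 3: place 200 GB, 200 GB left
tape 4: place 285 GB, 115 GB left
tape 5: place 361 GB, 39 GB left
tape 4: place 100 GB, 15 GB left
tape 6: place 318 GB, 82 GB left
tape 7: place 299 GB, 101 GB left
tape 8: place 395 GB, 5 GB left
tape 9: place 321 GB, 79 GB left
tape 10: place 296 GB, 104 GB left

10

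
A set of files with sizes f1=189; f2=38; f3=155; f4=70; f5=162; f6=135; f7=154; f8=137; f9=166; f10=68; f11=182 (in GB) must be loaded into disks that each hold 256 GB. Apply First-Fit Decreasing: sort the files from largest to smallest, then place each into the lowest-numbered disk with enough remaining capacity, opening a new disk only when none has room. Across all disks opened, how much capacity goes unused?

592

Sorted descending: 189, 182, 166, 162, 155, 154, 137, 135, 70, 68, 38.
189 GB → disk 1 (remaining 67 GB)
182 GB → disk 2 (remaining 74 GB)
166 GB → disk 3 (remaining 90 GB)
162 GB → disk 4 (remaining 94 GB)
155 GB → disk 5 (remaining 101 GB)
154 GB → disk 6 (remaining 102 GB)
137 GB → disk 7 (remaining 119 GB)
135 GB → disk 8 (remaining 121 GB)
70 GB → disk 2 (remaining 4 GB)
68 GB → disk 3 (remaining 22 GB)
38 GB → disk 1 (remaining 29 GB)
8 disks × 256 GB = 2048 GB; used 1456 GB; unused 592 GB.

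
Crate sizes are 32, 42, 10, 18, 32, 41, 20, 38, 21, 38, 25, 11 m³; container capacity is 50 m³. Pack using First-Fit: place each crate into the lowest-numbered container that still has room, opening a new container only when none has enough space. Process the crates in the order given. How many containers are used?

8 containers

32 m³ → container 1 (remaining 18 m³)
42 m³ → container 2 (remaining 8 m³)
10 m³ → container 1 (remaining 8 m³)
18 m³ → container 3 (remaining 32 m³)
32 m³ → container 3 (remaining 0 m³)
41 m³ → container 4 (remaining 9 m³)
20 m³ → container 5 (remaining 30 m³)
38 m³ → container 6 (remaining 12 m³)
21 m³ → container 5 (remaining 9 m³)
38 m³ → container 7 (remaining 12 m³)
25 m³ → container 8 (remaining 25 m³)
11 m³ → container 6 (remaining 1 m³)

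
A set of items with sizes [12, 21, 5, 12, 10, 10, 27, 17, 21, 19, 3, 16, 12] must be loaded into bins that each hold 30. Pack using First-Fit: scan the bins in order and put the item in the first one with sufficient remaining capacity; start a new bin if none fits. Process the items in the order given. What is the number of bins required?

Put 12 in bin 1; 18 remain.
Put 21 in bin 2; 9 remain.
Put 5 in bin 1; 13 remain.
Put 12 in bin 1; 1 remain.
Put 10 in bin 3; 20 remain.
Put 10 in bin 3; 10 remain.
Put 27 in bin 4; 3 remain.
Put 17 in bin 5; 13 remain.
Put 21 in bin 6; 9 remain.
Put 19 in bin 7; 11 remain.
Put 3 in bin 2; 6 remain.
Put 16 in bin 8; 14 remain.
Put 12 in bin 5; 1 remain.
Final bins: [12,5,12] [21,3] [10,10] [27] [17,12] [21] [19] [16].

8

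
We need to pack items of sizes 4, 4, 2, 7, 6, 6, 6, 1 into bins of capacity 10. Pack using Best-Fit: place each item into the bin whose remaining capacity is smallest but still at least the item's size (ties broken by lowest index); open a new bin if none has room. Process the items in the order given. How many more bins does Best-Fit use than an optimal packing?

1

Best-Fit: [4,4,2] [7,1] [6] [6] [6] → 5 bins.
Total size 36; any packing needs at least ⌈36/10⌉ = 4 bins.
An optimal packing achieves that bound: [7,2,1] [6,4] [6,4] [6] → 4 bins.
Excess: 5 − 4 = 1.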